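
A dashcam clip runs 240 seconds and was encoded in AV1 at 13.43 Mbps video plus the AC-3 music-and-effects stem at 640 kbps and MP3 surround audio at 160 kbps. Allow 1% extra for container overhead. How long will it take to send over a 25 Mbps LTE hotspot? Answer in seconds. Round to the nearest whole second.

Audio total: 640 + 160 = 800 kbps = 0.800 Mbps.
Total bitrate: 14.230 Mbps.
File: 14.230 Mbps × 240 s = 3415.2 Mb.
With 1% container overhead: ×1.01. → 3449.4 Mb.
At 25 Mbps: 3449.4 / 25 = 138.0 s ≈ 138 seconds.

138 seconds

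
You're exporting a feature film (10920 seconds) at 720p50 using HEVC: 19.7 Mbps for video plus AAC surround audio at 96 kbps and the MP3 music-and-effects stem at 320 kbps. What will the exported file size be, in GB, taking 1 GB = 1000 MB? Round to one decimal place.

27.5 GB

Audio total: 96 + 320 = 416 kbps = 0.416 Mbps.
Total bitrate: 19.7 + 0.416 = 20.116 Mbps.
Stream data: 20.116 Mbps × 10920 s = 219666.7 Mb.
219,667 Mb ÷ 8 = 27,458 MB → 27.46 GB.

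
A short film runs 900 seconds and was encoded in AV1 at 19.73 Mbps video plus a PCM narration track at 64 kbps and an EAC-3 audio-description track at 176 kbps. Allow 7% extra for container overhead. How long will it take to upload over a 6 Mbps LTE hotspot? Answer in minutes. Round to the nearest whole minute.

Audio total: 64 + 176 = 240 kbps = 0.240 Mbps.
Total bitrate: 19.970 Mbps.
File: 19.970 Mbps × 900 s = 17973.0 Mb.
With 7% container overhead: ×1.07. → 19231.1 Mb.
At 6 Mbps: 19231.1 / 6 = 3205.2 s ≈ 53.4 minutes.

53 minutes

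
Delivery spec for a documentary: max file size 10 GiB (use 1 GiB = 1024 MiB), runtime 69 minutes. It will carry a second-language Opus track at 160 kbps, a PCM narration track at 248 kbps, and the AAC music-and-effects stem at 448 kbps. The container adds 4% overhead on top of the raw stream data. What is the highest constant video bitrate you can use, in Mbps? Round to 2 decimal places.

19.09 Mbps

Budget: 10 GiB = 85899.3 Mb.
Stream payload after overhead: 85899.3 / 1.04 = 82595.5 Mb.
69 min = 4140 s
Total bitrate budget: 82595.5 Mb / 4140 s = 19.951 Mbps.
Audio total: 160 + 248 + 448 = 856 kbps = 0.856 Mbps.
Video: 19.951 − 0.856 = 19.095 Mbps.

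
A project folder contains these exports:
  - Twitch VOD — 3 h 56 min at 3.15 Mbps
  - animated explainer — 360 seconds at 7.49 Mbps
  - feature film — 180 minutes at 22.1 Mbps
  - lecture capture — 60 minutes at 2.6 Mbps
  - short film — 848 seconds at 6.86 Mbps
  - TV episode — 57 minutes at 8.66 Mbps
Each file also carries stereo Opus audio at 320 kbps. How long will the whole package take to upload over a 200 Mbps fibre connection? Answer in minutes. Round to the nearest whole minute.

28 minutes

Audio: 320 kbps = 0.320 Mbps.
Twitch VOD: 3.470 Mbps × 14160 s = 49135.2 Mb
animated explainer: 7.810 Mbps × 360 s = 2811.6 Mb
feature film: 22.420 Mbps × 10800 s = 242136.0 Mb
lecture capture: 2.920 Mbps × 3600 s = 10512.0 Mb
short film: 7.180 Mbps × 848 s = 6088.6 Mb
TV episode: 8.980 Mbps × 3420 s = 30711.6 Mb
Total: 341395.0 Mb = 42674.4 MB.
At 200 Mbps: 341395.0 / 200 = 1707 s ≈ 28.4 minutes.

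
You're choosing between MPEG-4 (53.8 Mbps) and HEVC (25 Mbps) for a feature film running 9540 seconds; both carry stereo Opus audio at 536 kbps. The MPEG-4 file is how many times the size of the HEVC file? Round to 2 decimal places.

2.13

Audio: 536 kbps = 0.536 Mbps.
MPEG-4: 54.336 Mbps × 9540 s = 518365.4 Mb = 60.346 GiB.
HEVC: 25.536 Mbps × 9540 s = 243613.4 Mb = 28.360 GiB.
Ratio: 60.346 / 28.360 = 2.128.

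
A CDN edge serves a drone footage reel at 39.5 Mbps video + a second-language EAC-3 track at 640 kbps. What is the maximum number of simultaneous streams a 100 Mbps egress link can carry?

2

Audio: 640 kbps = 0.640 Mbps.
Per-viewer media rate: 40.140 Mbps.
100 Mbps = 100.0 Mbps; 100.0 / 40.140 = 2.49 → 2 viewers.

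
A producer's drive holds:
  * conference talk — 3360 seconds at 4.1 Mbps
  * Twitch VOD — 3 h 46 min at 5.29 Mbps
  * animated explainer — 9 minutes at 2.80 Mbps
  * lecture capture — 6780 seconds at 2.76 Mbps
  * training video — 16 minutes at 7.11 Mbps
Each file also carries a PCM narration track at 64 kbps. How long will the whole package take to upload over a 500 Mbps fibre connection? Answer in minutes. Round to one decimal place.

3.8 minutes

Audio: 64 kbps = 0.064 Mbps.
conference talk: 4.164 Mbps × 3360 s = 13991.0 Mb
Twitch VOD: 5.354 Mbps × 13560 s = 72600.2 Mb
animated explainer: 2.864 Mbps × 540 s = 1546.6 Mb
lecture capture: 2.824 Mbps × 6780 s = 19146.7 Mb
training video: 7.174 Mbps × 960 s = 6887.0 Mb
Total: 114171.6 Mb = 14271.5 MB.
At 500 Mbps: 114171.6 / 500 = 228 s ≈ 3.81 minutes.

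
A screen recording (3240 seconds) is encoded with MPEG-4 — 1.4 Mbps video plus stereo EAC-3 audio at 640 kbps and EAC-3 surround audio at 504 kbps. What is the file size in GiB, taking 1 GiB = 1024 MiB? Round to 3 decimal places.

0.960 GiB

Audio total: 640 + 504 = 1144 kbps = 1.144 Mbps.
Total bitrate: 1.4 + 1.144 = 2.544 Mbps.
Stream data: 2.544 Mbps × 3240 s = 8242.6 Mb.
8,243 Mb = 1,030,320,000 bytes ÷ 1,073,741,824 = 0.9596 GiB.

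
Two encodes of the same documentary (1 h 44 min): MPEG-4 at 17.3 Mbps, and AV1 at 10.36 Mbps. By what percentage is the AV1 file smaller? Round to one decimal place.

1 h 44 min = 104 min = 6240 s
MPEG-4: 17.300 Mbps × 6240 s = 107952.0 Mb = 13.494 GB.
AV1: 10.360 Mbps × 6240 s = 64646.4 Mb = 8.081 GB.
Reduction: (1 − 8.081/13.494) × 100 = 40.12%.

40.1%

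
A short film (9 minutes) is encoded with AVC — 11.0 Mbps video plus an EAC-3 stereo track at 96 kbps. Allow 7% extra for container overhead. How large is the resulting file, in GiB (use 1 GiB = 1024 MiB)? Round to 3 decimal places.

9 min = 540 s
Audio: 96 kbps = 0.096 Mbps.
Total bitrate: 11.0 + 0.096 = 11.096 Mbps.
Stream data: 11.096 Mbps × 540 s = 5991.8 Mb.
With 7% container overhead: ×1.07.
6,411 Mb = 801,408,600 bytes ÷ 1,073,741,824 = 0.7464 GiB.

0.746 GiB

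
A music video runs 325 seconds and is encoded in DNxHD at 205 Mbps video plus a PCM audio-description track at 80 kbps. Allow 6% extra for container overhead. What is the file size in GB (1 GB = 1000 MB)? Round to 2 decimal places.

8.83 GB

Audio: 80 kbps = 0.080 Mbps.
Total bitrate: 205 + 0.080 = 205.080 Mbps.
Stream data: 205.080 Mbps × 325 s = 66651.0 Mb.
With 6% container overhead: ×1.06.
70,650 Mb ÷ 8 = 8,831 MB → 8.831 GB.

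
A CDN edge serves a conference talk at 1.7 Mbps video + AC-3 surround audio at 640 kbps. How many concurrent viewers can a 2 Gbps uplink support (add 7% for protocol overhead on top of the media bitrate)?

798

Audio: 640 kbps = 0.640 Mbps.
Per-viewer media rate: 2.340 Mbps.
On the wire with 7% overhead: 2.504 Mbps.
2 Gbps = 2,000 Mbps; 2,000 / 2.504 = 798.79 → 798 viewers.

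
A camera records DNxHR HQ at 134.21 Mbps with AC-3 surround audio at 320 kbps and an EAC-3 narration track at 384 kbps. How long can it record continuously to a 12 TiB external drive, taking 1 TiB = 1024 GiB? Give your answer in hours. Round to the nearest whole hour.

217 hours

Audio total: 320 + 384 = 704 kbps = 0.704 Mbps.
Total bitrate: 134.21 + 0.704 = 134.914 Mbps.
Capacity: 12 TiB = 105,553,116 Mb.
Recording time: 105,553,116 / 134.914 = 782,373 s ≈ 217 hours.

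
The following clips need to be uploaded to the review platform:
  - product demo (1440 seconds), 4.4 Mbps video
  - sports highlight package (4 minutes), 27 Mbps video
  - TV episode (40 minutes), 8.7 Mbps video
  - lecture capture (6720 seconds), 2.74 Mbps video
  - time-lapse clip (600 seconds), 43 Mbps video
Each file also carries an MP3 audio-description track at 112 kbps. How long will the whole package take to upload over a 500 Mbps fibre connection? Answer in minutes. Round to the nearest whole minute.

Audio: 112 kbps = 0.112 Mbps.
product demo: 4.512 Mbps × 1440 s = 6497.3 Mb
sports highlight package: 27.112 Mbps × 240 s = 6506.9 Mb
TV episode: 8.812 Mbps × 2400 s = 21148.8 Mb
lecture capture: 2.852 Mbps × 6720 s = 19165.4 Mb
time-lapse clip: 43.112 Mbps × 600 s = 25867.2 Mb
Total: 79185.6 Mb = 9898.2 MB.
At 500 Mbps: 79185.6 / 500 = 158 s ≈ 2.64 minutes.

3 minutes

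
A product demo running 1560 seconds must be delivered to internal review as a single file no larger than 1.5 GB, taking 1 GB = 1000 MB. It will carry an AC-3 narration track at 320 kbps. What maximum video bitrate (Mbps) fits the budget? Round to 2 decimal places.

7.37 Mbps

Budget: 1.5 GB = 12000.0 Mb.
Total bitrate budget: 12000.0 Mb / 1560 s = 7.692 Mbps.
Audio: 320 kbps = 0.320 Mbps.
Video: 7.692 − 0.320 = 7.372 Mbps.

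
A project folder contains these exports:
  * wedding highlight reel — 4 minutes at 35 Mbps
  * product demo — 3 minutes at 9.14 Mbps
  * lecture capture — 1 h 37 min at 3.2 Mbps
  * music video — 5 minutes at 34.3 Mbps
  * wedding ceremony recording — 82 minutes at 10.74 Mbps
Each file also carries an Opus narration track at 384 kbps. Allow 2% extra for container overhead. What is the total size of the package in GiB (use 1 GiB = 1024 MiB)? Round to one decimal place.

Audio: 384 kbps = 0.384 Mbps.
wedding highlight reel: 35.384 Mbps × 240 s × 1.02 = 8662.0 Mb
product demo: 9.524 Mbps × 180 s × 1.02 = 1748.6 Mb
lecture capture: 3.584 Mbps × 5820 s × 1.02 = 21276.1 Mb
music video: 34.684 Mbps × 300 s × 1.02 = 10613.3 Mb
wedding ceremony recording: 11.124 Mbps × 4920 s × 1.02 = 55824.7 Mb
Total: 98124.7 Mb = 12265.6 MB.
= 11.42 GiB.

11.4 GiB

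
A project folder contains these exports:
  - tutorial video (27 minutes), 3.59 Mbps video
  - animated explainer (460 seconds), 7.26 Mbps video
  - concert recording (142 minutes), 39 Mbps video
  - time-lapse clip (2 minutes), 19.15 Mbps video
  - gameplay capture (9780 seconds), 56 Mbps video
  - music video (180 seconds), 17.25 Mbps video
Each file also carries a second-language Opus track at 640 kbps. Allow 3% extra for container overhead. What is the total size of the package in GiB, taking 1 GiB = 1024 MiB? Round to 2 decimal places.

Audio: 640 kbps = 0.640 Mbps.
tutorial video: 4.230 Mbps × 1620 s × 1.03 = 7058.2 Mb
animated explainer: 7.900 Mbps × 460 s × 1.03 = 3743.0 Mb
concert recording: 39.640 Mbps × 8520 s × 1.03 = 347864.8 Mb
time-lapse clip: 19.790 Mbps × 120 s × 1.03 = 2446.0 Mb
gameplay capture: 56.640 Mbps × 9780 s × 1.03 = 570557.4 Mb
music video: 17.890 Mbps × 180 s × 1.03 = 3316.8 Mb
Total: 934986.2 Mb = 116873.3 MB.
= 108.8 GiB.

108.85 GiB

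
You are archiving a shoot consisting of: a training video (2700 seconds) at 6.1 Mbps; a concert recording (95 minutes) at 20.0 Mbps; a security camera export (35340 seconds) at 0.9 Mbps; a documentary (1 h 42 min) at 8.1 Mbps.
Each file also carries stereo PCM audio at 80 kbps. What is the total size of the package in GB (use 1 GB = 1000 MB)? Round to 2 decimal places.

26.98 GB

Audio: 80 kbps = 0.080 Mbps.
training video: 6.180 Mbps × 2700 s = 16686.0 Mb
concert recording: 20.080 Mbps × 5700 s = 114456.0 Mb
security camera export: 0.980 Mbps × 35340 s = 34633.2 Mb
documentary: 8.180 Mbps × 6120 s = 50061.6 Mb
Total: 215836.8 Mb = 26979.6 MB.
= 26.98 GB.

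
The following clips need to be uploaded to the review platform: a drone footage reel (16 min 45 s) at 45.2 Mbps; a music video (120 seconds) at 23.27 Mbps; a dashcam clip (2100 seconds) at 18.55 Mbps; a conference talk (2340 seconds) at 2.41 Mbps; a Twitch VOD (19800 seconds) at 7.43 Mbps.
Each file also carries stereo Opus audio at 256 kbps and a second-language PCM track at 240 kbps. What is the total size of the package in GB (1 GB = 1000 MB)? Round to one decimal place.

Audio total: 256 + 240 = 496 kbps = 0.496 Mbps.
drone footage reel: 45.696 Mbps × 1005 s = 45924.5 Mb
music video: 23.766 Mbps × 120 s = 2851.9 Mb
dashcam clip: 19.046 Mbps × 2100 s = 39996.6 Mb
conference talk: 2.906 Mbps × 2340 s = 6800.0 Mb
Twitch VOD: 7.926 Mbps × 19800 s = 156934.8 Mb
Total: 252507.8 Mb = 31563.5 MB.
= 31.56 GB.

31.6 GB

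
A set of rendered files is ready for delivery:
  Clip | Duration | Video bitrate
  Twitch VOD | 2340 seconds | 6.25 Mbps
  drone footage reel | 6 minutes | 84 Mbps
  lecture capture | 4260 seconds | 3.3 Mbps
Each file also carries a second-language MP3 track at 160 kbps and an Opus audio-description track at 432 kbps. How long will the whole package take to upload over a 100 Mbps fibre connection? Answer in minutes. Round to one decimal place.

Audio total: 160 + 432 = 592 kbps = 0.592 Mbps.
Twitch VOD: 6.842 Mbps × 2340 s = 16010.3 Mb
drone footage reel: 84.592 Mbps × 360 s = 30453.1 Mb
lecture capture: 3.892 Mbps × 4260 s = 16579.9 Mb
Total: 63043.3 Mb = 7880.4 MB.
At 100 Mbps: 63043.3 / 100 = 630 s ≈ 10.5 minutes.

10.5 minutes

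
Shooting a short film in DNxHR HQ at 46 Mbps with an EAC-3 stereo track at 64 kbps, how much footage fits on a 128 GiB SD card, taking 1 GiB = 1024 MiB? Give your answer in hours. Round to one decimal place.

Audio: 64 kbps = 0.064 Mbps.
Total bitrate: 46 + 0.064 = 46.064 Mbps.
Capacity: 128 GiB = 1,099,512 Mb.
Recording time: 1,099,512 / 46.064 = 23,869 s ≈ 6.63 hours.

6.6 hours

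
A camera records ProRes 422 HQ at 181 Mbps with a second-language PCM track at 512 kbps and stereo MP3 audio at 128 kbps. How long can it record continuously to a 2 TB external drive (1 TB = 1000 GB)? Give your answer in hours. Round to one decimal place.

24.5 hours

Audio total: 512 + 128 = 640 kbps = 0.640 Mbps.
Total bitrate: 181 + 0.640 = 181.640 Mbps.
Capacity: 2 TB = 16,000,000 Mb.
Recording time: 16,000,000 / 181.640 = 88,086 s ≈ 24.5 hours.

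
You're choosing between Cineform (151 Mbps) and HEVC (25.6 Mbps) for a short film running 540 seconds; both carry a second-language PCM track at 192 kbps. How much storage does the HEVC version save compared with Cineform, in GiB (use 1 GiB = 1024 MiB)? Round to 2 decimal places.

7.88 GiB

Audio: 192 kbps = 0.192 Mbps.
Cineform: 151.192 Mbps × 540 s = 81643.7 Mb = 9.505 GiB.
HEVC: 25.792 Mbps × 540 s = 13927.7 Mb = 1.621 GiB.
Saving: 9.505 − 1.621 = 7.883 GiB.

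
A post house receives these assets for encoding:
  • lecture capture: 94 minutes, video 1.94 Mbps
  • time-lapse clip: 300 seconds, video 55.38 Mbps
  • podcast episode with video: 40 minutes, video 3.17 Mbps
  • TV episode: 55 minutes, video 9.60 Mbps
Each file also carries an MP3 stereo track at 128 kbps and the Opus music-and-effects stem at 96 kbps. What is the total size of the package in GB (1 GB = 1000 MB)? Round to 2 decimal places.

8.68 GB

Audio total: 128 + 96 = 224 kbps = 0.224 Mbps.
lecture capture: 2.164 Mbps × 5640 s = 12205.0 Mb
time-lapse clip: 55.604 Mbps × 300 s = 16681.2 Mb
podcast episode with video: 3.394 Mbps × 2400 s = 8145.6 Mb
TV episode: 9.824 Mbps × 3300 s = 32419.2 Mb
Total: 69451.0 Mb = 8681.4 MB.
= 8.681 GB.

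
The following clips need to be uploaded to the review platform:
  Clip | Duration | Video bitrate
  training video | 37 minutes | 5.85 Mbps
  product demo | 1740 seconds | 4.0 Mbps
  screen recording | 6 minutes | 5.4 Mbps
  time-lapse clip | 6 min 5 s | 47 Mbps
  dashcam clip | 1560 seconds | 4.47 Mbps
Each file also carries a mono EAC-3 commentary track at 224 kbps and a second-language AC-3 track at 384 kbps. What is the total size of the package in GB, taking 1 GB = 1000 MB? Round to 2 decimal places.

6.23 GB

Audio total: 224 + 384 = 608 kbps = 0.608 Mbps.
training video: 6.458 Mbps × 2220 s = 14336.8 Mb
product demo: 4.608 Mbps × 1740 s = 8017.9 Mb
screen recording: 6.008 Mbps × 360 s = 2162.9 Mb
time-lapse clip: 47.608 Mbps × 365 s = 17376.9 Mb
dashcam clip: 5.078 Mbps × 1560 s = 7921.7 Mb
Total: 49816.2 Mb = 6227.0 MB.
= 6.227 GB.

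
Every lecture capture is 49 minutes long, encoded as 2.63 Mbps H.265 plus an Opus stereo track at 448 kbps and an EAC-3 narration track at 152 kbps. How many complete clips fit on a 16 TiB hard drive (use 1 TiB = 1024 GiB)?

14820

49 min = 2940 s
Audio total: 448 + 152 = 600 kbps = 0.600 Mbps.
Total bitrate: 3.230 Mbps.
Per item: 3.230 Mbps × 2940 s = 9,496 Mb = 1,187 MB.
Capacity: 16 TiB = 140,737,488 Mb; 14820.40 items → 14820 complete.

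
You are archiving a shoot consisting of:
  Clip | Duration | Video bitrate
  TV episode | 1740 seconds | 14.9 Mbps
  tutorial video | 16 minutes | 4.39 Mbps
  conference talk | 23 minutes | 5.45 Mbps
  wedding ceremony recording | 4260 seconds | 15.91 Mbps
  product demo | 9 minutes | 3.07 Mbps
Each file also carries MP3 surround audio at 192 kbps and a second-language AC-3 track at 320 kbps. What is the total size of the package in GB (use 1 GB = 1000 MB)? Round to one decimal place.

14.0 GB

Audio total: 192 + 320 = 512 kbps = 0.512 Mbps.
TV episode: 15.412 Mbps × 1740 s = 26816.9 Mb
tutorial video: 4.902 Mbps × 960 s = 4705.9 Mb
conference talk: 5.962 Mbps × 1380 s = 8227.6 Mb
wedding ceremony recording: 16.422 Mbps × 4260 s = 69957.7 Mb
product demo: 3.582 Mbps × 540 s = 1934.3 Mb
Total: 111642.4 Mb = 13955.3 MB.
= 13.96 GB.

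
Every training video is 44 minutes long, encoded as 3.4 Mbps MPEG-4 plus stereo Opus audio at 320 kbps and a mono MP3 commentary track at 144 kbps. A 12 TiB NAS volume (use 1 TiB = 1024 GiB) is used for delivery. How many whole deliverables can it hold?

44 min = 2640 s
Audio total: 320 + 144 = 464 kbps = 0.464 Mbps.
Total bitrate: 3.864 Mbps.
Per item: 3.864 Mbps × 2640 s = 10,201 Mb = 1,275 MB.
Capacity: 12 TiB = 105,553,116 Mb; 10347.37 items → 10347 complete.

10347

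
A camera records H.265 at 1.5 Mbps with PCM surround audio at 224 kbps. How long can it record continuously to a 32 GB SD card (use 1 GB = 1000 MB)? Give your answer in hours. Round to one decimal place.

41.2 hours

Audio: 224 kbps = 0.224 Mbps.
Total bitrate: 1.5 + 0.224 = 1.724 Mbps.
Capacity: 32 GB = 256,000 Mb.
Recording time: 256,000 / 1.724 = 148,492 s ≈ 41.2 hours.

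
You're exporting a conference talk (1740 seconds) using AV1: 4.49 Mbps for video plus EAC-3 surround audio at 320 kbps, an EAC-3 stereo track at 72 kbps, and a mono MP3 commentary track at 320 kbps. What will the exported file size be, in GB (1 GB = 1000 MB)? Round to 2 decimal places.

1.13 GB

Audio total: 320 + 72 + 320 = 712 kbps = 0.712 Mbps.
Total bitrate: 4.49 + 0.712 = 5.202 Mbps.
Stream data: 5.202 Mbps × 1740 s = 9051.5 Mb.
9,051 Mb ÷ 8 = 1,131 MB → 1.131 GB.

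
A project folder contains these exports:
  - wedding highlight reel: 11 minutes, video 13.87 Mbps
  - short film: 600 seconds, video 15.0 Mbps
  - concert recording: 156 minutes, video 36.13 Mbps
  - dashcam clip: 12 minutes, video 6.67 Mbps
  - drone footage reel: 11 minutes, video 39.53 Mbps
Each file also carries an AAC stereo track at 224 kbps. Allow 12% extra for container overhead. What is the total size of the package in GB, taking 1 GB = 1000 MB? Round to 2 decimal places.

Audio: 224 kbps = 0.224 Mbps.
wedding highlight reel: 14.094 Mbps × 660 s × 1.12 = 10418.3 Mb
short film: 15.224 Mbps × 600 s × 1.12 = 10230.5 Mb
concert recording: 36.354 Mbps × 9360 s × 1.12 = 381106.3 Mb
dashcam clip: 6.894 Mbps × 720 s × 1.12 = 5559.3 Mb
drone footage reel: 39.754 Mbps × 660 s × 1.12 = 29386.2 Mb
Total: 436700.5 Mb = 54587.6 MB.
= 54.59 GB.

54.59 GB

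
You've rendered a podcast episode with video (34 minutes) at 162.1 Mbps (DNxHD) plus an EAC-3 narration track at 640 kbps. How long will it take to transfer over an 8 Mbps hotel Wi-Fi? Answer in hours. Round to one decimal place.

11.5 hours

34 min = 2040 s
Audio: 640 kbps = 0.640 Mbps.
Total bitrate: 162.740 Mbps.
File: 162.740 Mbps × 2040 s = 331989.6 Mb.
At 8 Mbps: 331989.6 / 8 = 41498.7 s ≈ 11.5 hours.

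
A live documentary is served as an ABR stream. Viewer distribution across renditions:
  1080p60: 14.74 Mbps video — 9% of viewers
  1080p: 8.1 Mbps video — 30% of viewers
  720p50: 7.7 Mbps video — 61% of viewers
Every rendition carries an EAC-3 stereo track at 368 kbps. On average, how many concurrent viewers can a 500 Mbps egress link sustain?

Audio: 368 kbps = 0.368 Mbps.
Average per-viewer bitrate: 0.09×15.108 + 0.30×8.468 + 0.61×8.068 = 8.822 Mbps.
500 Mbps = 500.0 Mbps; 500.0 / 8.822 = 56.68 → 56.

56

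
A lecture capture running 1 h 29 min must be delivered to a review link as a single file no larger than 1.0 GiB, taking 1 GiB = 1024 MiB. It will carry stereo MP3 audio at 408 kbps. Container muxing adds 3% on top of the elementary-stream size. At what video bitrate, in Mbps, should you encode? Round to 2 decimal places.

Budget: 1.0 GiB = 8589.9 Mb.
Stream payload after overhead: 8589.9 / 1.03 = 8339.7 Mb.
1 h 29 min = 89 min = 5340 s
Total bitrate budget: 8339.7 Mb / 5340 s = 1.562 Mbps.
Audio: 408 kbps = 0.408 Mbps.
Video: 1.562 − 0.408 = 1.154 Mbps.

1.15 Mbps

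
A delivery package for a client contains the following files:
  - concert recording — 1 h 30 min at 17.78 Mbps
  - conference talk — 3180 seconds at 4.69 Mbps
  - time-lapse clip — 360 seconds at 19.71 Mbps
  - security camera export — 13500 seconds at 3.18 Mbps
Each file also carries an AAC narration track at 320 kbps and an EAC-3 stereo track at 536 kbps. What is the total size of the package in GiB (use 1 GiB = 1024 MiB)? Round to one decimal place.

Audio total: 320 + 536 = 856 kbps = 0.856 Mbps.
concert recording: 18.636 Mbps × 5400 s = 100634.4 Mb
conference talk: 5.546 Mbps × 3180 s = 17636.3 Mb
time-lapse clip: 20.566 Mbps × 360 s = 7403.8 Mb
security camera export: 4.036 Mbps × 13500 s = 54486.0 Mb
Total: 180160.4 Mb = 22520.1 MB.
= 20.97 GiB.

21.0 GiB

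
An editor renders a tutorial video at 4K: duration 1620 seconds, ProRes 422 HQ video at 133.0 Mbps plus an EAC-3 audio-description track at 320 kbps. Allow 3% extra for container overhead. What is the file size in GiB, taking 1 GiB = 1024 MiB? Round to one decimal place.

25.9 GiB

Audio: 320 kbps = 0.320 Mbps.
Total bitrate: 133.0 + 0.320 = 133.320 Mbps.
Stream data: 133.320 Mbps × 1620 s = 215978.4 Mb.
With 3% container overhead: ×1.03.
222,458 Mb = 27,807,219,000 bytes ÷ 1,073,741,824 = 25.90 GiB.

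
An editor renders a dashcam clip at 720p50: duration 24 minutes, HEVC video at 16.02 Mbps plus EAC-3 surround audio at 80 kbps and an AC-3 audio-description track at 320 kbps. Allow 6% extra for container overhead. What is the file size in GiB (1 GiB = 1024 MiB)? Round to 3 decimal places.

24 min = 1440 s
Audio total: 80 + 320 = 400 kbps = 0.400 Mbps.
Total bitrate: 16.02 + 0.400 = 16.420 Mbps.
Stream data: 16.420 Mbps × 1440 s = 23644.8 Mb.
With 6% container overhead: ×1.06.
25,063 Mb = 3,132,936,000 bytes ÷ 1,073,741,824 = 2.918 GiB.

2.918 GiB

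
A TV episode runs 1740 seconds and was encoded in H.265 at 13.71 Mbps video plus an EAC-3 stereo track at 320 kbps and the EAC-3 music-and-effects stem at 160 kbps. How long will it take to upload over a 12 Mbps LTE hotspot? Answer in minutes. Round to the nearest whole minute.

34 minutes

Audio total: 320 + 160 = 480 kbps = 0.480 Mbps.
Total bitrate: 14.190 Mbps.
File: 14.190 Mbps × 1740 s = 24690.6 Mb.
At 12 Mbps: 24690.6 / 12 = 2057.6 s ≈ 34.3 minutes.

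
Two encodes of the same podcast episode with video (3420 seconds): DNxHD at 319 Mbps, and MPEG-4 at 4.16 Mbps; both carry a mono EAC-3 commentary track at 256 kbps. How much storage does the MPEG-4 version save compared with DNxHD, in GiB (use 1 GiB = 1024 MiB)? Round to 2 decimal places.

Audio: 256 kbps = 0.256 Mbps.
DNxHD: 319.256 Mbps × 3420 s = 1091855.5 Mb = 127.109 GiB.
MPEG-4: 4.416 Mbps × 3420 s = 15102.7 Mb = 1.758 GiB.
Saving: 127.109 − 1.758 = 125.351 GiB.

125.35 GiB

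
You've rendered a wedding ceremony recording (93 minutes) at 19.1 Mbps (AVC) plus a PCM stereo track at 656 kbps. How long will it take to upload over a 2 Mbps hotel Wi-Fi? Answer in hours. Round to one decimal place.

15.3 hours

93 min = 5580 s
Audio: 656 kbps = 0.656 Mbps.
Total bitrate: 19.756 Mbps.
File: 19.756 Mbps × 5580 s = 110238.5 Mb.
At 2 Mbps: 110238.5 / 2 = 55119.2 s ≈ 15.3 hours.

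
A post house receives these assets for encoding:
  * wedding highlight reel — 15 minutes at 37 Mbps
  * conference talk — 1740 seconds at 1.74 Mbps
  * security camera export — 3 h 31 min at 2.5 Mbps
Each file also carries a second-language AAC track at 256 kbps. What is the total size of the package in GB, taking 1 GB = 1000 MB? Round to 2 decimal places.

Audio: 256 kbps = 0.256 Mbps.
wedding highlight reel: 37.256 Mbps × 900 s = 33530.4 Mb
conference talk: 1.996 Mbps × 1740 s = 3473.0 Mb
security camera export: 2.756 Mbps × 12660 s = 34891.0 Mb
Total: 71894.4 Mb = 8986.8 MB.
= 8.987 GB.

8.99 GB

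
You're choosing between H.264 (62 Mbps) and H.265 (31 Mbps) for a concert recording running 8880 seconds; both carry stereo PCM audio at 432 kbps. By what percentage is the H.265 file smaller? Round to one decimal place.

49.7%

Audio: 432 kbps = 0.432 Mbps.
H.264: 62.432 Mbps × 8880 s = 554396.2 Mb = 64.540 GiB.
H.265: 31.432 Mbps × 8880 s = 279116.2 Mb = 32.493 GiB.
Reduction: (1 − 32.493/64.540) × 100 = 49.65%.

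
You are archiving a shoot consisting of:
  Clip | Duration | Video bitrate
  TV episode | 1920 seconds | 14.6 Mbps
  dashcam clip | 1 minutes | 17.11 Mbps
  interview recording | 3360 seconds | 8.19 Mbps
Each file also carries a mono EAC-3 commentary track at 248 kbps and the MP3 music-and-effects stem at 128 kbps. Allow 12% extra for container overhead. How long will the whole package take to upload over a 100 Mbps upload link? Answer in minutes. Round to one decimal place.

10.9 minutes

Audio total: 248 + 128 = 376 kbps = 0.376 Mbps.
TV episode: 14.976 Mbps × 1920 s × 1.12 = 32204.4 Mb
dashcam clip: 17.486 Mbps × 60 s × 1.12 = 1175.1 Mb
interview recording: 8.566 Mbps × 3360 s × 1.12 = 32235.6 Mb
Total: 65615.0 Mb = 8201.9 MB.
At 100 Mbps: 65615.0 / 100 = 656 s ≈ 10.9 minutes.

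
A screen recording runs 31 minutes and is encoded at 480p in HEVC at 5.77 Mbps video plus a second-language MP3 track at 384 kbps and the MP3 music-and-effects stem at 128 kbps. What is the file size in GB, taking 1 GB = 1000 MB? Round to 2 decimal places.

31 min = 1860 s
Audio total: 384 + 128 = 512 kbps = 0.512 Mbps.
Total bitrate: 5.77 + 0.512 = 6.282 Mbps.
Stream data: 6.282 Mbps × 1860 s = 11684.5 Mb.
11,685 Mb ÷ 8 = 1,461 MB → 1.461 GB.

1.46 GB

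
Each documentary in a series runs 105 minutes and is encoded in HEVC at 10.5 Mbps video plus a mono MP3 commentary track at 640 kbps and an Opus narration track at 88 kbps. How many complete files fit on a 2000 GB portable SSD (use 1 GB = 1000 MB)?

226

105 min = 6300 s
Audio total: 640 + 88 = 728 kbps = 0.728 Mbps.
Total bitrate: 11.228 Mbps.
Per item: 11.228 Mbps × 6300 s = 70,736 Mb = 8,842 MB.
Capacity: 2000 GB = 16,000,000 Mb; 226.19 items → 226 complete.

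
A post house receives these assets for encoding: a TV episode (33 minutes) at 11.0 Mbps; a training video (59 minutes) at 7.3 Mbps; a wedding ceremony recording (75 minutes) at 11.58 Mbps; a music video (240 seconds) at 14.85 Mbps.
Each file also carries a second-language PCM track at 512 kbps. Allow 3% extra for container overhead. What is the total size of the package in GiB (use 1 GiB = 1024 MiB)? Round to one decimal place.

Audio: 512 kbps = 0.512 Mbps.
TV episode: 11.512 Mbps × 1980 s × 1.03 = 23477.6 Mb
training video: 7.812 Mbps × 3540 s × 1.03 = 28484.1 Mb
wedding ceremony recording: 12.092 Mbps × 4500 s × 1.03 = 56046.4 Mb
music video: 15.362 Mbps × 240 s × 1.03 = 3797.5 Mb
Total: 111805.6 Mb = 13975.7 MB.
= 13.02 GiB.

13.0 GiB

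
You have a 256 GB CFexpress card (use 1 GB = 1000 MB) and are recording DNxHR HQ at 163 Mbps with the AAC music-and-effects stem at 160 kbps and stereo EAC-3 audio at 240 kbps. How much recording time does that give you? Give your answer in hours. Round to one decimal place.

3.5 hours

Audio total: 160 + 240 = 400 kbps = 0.400 Mbps.
Total bitrate: 163 + 0.400 = 163.400 Mbps.
Capacity: 256 GB = 2,048,000 Mb.
Recording time: 2,048,000 / 163.400 = 12,534 s ≈ 3.48 hours.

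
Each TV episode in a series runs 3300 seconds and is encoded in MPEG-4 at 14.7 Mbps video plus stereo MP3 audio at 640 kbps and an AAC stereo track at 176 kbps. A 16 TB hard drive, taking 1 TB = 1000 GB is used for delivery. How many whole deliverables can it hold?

Audio total: 640 + 176 = 816 kbps = 0.816 Mbps.
Total bitrate: 15.516 Mbps.
Per item: 15.516 Mbps × 3300 s = 51,203 Mb = 6,400 MB.
Capacity: 16 TB = 128,000,000 Mb; 2499.86 items → 2499 complete.

2499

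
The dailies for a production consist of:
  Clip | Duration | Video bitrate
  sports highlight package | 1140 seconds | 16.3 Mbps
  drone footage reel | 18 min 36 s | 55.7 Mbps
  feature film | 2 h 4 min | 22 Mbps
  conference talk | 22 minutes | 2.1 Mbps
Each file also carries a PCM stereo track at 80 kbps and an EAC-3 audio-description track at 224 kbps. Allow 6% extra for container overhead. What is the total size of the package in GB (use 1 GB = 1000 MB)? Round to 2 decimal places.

33.20 GB

Audio total: 80 + 224 = 304 kbps = 0.304 Mbps.
sports highlight package: 16.604 Mbps × 1140 s × 1.06 = 20064.3 Mb
drone footage reel: 56.004 Mbps × 1116 s × 1.06 = 66250.5 Mb
feature film: 22.304 Mbps × 7440 s × 1.06 = 175898.3 Mb
conference talk: 2.404 Mbps × 1320 s × 1.06 = 3363.7 Mb
Total: 265576.7 Mb = 33197.1 MB.
= 33.20 GB.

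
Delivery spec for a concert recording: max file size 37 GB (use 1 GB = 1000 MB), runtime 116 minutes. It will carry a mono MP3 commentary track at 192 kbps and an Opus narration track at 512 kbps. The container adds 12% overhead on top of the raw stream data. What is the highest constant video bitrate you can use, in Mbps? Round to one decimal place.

37.3 Mbps

Budget: 37 GB = 296000.0 Mb.
Stream payload after overhead: 296000.0 / 1.12 = 264285.7 Mb.
116 min = 6960 s
Total bitrate budget: 264285.7 Mb / 6960 s = 37.972 Mbps.
Audio total: 192 + 512 = 704 kbps = 0.704 Mbps.
Video: 37.972 − 0.704 = 37.268 Mbps.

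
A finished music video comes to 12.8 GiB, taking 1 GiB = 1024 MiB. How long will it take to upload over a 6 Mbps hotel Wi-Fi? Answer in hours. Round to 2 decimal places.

File: 12.8 GiB = 109951.2 Mb.
At 6 Mbps: 109951.2 / 6 = 18325.2 s ≈ 5.09 hours.

5.09 hours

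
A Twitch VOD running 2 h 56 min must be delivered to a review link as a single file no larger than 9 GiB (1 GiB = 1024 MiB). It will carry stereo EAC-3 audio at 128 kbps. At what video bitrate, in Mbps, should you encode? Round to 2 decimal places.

7.19 Mbps

Budget: 9 GiB = 77309.4 Mb.
2 h 56 min = 176 min = 10560 s
Total bitrate budget: 77309.4 Mb / 10560 s = 7.321 Mbps.
Audio: 128 kbps = 0.128 Mbps.
Video: 7.321 − 0.128 = 7.193 Mbps.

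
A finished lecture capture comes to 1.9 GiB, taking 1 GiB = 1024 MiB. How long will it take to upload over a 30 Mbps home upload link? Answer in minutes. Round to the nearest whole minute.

9 minutes

File: 1.9 GiB = 16320.9 Mb.
At 30 Mbps: 16320.9 / 30 = 544.0 s ≈ 9.07 minutes.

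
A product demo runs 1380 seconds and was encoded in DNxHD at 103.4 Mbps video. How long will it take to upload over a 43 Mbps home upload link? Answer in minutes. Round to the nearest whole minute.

File: 103.400 Mbps × 1380 s = 142692.0 Mb.
At 43 Mbps: 142692.0 / 43 = 3318.4 s ≈ 55.3 minutes.

55 minutes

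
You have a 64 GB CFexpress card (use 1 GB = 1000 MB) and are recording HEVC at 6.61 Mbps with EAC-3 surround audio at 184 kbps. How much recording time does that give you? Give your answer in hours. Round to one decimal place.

20.9 hours

Audio: 184 kbps = 0.184 Mbps.
Total bitrate: 6.61 + 0.184 = 6.794 Mbps.
Capacity: 64 GB = 512,000 Mb.
Recording time: 512,000 / 6.794 = 75,361 s ≈ 20.9 hours.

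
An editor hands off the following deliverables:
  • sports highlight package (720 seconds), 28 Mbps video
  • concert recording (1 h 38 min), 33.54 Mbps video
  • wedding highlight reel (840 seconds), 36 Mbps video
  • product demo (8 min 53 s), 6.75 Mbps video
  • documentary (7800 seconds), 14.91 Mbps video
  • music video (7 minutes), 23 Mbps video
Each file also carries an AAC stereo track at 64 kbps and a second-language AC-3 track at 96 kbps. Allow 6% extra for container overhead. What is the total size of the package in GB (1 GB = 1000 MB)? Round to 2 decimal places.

50.32 GB

Audio total: 64 + 96 = 160 kbps = 0.160 Mbps.
sports highlight package: 28.160 Mbps × 720 s × 1.06 = 21491.7 Mb
concert recording: 33.700 Mbps × 5880 s × 1.06 = 210045.4 Mb
wedding highlight reel: 36.160 Mbps × 840 s × 1.06 = 32196.9 Mb
product demo: 6.910 Mbps × 533 s × 1.06 = 3904.0 Mb
documentary: 15.070 Mbps × 7800 s × 1.06 = 124598.8 Mb
music video: 23.160 Mbps × 420 s × 1.06 = 10310.8 Mb
Total: 402547.5 Mb = 50318.4 MB.
= 50.32 GB.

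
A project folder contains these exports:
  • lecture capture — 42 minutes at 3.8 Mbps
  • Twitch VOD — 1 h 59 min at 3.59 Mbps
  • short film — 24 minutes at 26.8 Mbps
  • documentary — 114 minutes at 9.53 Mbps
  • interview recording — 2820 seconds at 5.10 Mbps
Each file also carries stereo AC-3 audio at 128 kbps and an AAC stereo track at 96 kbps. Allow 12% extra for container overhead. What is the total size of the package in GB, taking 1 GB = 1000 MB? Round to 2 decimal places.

22.12 GB

Audio total: 128 + 96 = 224 kbps = 0.224 Mbps.
lecture capture: 4.024 Mbps × 2520 s × 1.12 = 11357.3 Mb
Twitch VOD: 3.814 Mbps × 7140 s × 1.12 = 30499.8 Mb
short film: 27.024 Mbps × 1440 s × 1.12 = 43584.3 Mb
documentary: 9.754 Mbps × 6840 s × 1.12 = 74723.4 Mb
interview recording: 5.324 Mbps × 2820 s × 1.12 = 16815.3 Mb
Total: 176980.2 Mb = 22122.5 MB.
= 22.12 GB.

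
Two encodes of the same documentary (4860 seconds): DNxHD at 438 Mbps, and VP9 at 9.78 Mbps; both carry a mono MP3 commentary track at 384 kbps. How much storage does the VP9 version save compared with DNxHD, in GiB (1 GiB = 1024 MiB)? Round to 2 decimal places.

242.28 GiB

Audio: 384 kbps = 0.384 Mbps.
DNxHD: 438.384 Mbps × 4860 s = 2130546.2 Mb = 248.028 GiB.
VP9: 10.164 Mbps × 4860 s = 49397.0 Mb = 5.751 GiB.
Saving: 248.028 − 5.751 = 242.278 GiB.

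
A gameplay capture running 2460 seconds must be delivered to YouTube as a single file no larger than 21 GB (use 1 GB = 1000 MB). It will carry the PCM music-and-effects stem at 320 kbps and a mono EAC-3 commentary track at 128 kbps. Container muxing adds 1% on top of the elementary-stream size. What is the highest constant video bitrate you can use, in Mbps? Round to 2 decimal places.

67.17 Mbps

Budget: 21 GB = 168000.0 Mb.
Stream payload after overhead: 168000.0 / 1.01 = 166336.6 Mb.
Total bitrate budget: 166336.6 Mb / 2460 s = 67.617 Mbps.
Audio total: 320 + 128 = 448 kbps = 0.448 Mbps.
Video: 67.617 − 0.448 = 67.169 Mbps.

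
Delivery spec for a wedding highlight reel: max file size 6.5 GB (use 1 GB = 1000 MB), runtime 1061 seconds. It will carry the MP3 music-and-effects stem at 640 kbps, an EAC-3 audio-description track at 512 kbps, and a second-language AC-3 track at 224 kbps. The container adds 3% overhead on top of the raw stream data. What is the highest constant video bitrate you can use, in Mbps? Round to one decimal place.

46.2 Mbps

Budget: 6.5 GB = 52000.0 Mb.
Stream payload after overhead: 52000.0 / 1.03 = 50485.4 Mb.
Total bitrate budget: 50485.4 Mb / 1061 s = 47.583 Mbps.
Audio total: 640 + 512 + 224 = 1376 kbps = 1.376 Mbps.
Video: 47.583 − 1.376 = 46.207 Mbps.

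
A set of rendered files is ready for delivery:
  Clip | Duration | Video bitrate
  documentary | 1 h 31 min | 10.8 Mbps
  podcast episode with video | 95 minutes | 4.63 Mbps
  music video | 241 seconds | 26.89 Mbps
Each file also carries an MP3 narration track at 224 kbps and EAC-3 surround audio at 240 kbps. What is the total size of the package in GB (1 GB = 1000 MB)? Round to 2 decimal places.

12.14 GB

Audio total: 224 + 240 = 464 kbps = 0.464 Mbps.
documentary: 11.264 Mbps × 5460 s = 61501.4 Mb
podcast episode with video: 5.094 Mbps × 5700 s = 29035.8 Mb
music video: 27.354 Mbps × 241 s = 6592.3 Mb
Total: 97129.6 Mb = 12141.2 MB.
= 12.14 GB.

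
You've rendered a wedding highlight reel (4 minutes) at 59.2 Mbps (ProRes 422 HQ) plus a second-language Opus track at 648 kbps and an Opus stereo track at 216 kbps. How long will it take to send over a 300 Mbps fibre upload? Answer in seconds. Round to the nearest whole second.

48 seconds

4 min = 240 s
Audio total: 648 + 216 = 864 kbps = 0.864 Mbps.
Total bitrate: 60.064 Mbps.
File: 60.064 Mbps × 240 s = 14415.4 Mb.
At 300 Mbps: 14415.4 / 300 = 48.1 s ≈ 48.1 seconds.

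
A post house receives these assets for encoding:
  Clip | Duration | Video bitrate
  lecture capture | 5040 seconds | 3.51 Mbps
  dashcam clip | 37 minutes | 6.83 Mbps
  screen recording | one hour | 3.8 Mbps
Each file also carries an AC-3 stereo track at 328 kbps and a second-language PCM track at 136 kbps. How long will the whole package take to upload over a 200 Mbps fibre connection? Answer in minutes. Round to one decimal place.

Audio total: 328 + 136 = 464 kbps = 0.464 Mbps.
lecture capture: 3.974 Mbps × 5040 s = 20029.0 Mb
dashcam clip: 7.294 Mbps × 2220 s = 16192.7 Mb
screen recording: 4.264 Mbps × 3600 s = 15350.4 Mb
Total: 51572.0 Mb = 6446.5 MB.
At 200 Mbps: 51572.0 / 200 = 258 s ≈ 4.3 minutes.

4.3 minutes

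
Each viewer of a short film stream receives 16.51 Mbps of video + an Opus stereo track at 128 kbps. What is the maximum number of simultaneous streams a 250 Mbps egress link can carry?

15

Audio: 128 kbps = 0.128 Mbps.
Per-viewer media rate: 16.638 Mbps.
250 Mbps = 250.0 Mbps; 250.0 / 16.638 = 15.03 → 15 viewers.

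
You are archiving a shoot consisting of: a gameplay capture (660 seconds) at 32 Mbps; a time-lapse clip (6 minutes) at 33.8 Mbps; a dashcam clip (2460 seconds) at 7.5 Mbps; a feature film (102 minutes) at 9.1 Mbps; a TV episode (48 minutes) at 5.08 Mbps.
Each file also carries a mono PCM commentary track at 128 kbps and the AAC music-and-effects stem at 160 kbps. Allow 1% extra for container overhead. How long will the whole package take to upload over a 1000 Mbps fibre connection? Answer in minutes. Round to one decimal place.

2.1 minutes

Audio total: 128 + 160 = 288 kbps = 0.288 Mbps.
gameplay capture: 32.288 Mbps × 660 s × 1.01 = 21523.2 Mb
time-lapse clip: 34.088 Mbps × 360 s × 1.01 = 12394.4 Mb
dashcam clip: 7.788 Mbps × 2460 s × 1.01 = 19350.1 Mb
feature film: 9.388 Mbps × 6120 s × 1.01 = 58029.1 Mb
TV episode: 5.368 Mbps × 2880 s × 1.01 = 15614.4 Mb
Total: 126911.2 Mb = 15863.9 MB.
At 1000 Mbps: 126911.2 / 1000 = 127 s ≈ 2.12 minutes.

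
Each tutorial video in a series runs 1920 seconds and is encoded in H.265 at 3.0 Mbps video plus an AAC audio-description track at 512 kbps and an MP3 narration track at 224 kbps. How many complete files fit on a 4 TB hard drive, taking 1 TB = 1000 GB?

Audio total: 512 + 224 = 736 kbps = 0.736 Mbps.
Total bitrate: 3.736 Mbps.
Per item: 3.736 Mbps × 1920 s = 7,173 Mb = 896.6 MB.
Capacity: 4 TB = 32,000,000 Mb; 4461.10 items → 4461 complete.

4461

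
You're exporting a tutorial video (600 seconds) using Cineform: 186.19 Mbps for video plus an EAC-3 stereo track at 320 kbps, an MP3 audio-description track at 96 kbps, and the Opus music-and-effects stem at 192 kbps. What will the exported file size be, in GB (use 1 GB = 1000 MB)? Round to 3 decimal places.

14.010 GB

Audio total: 320 + 96 + 192 = 608 kbps = 0.608 Mbps.
Total bitrate: 186.19 + 0.608 = 186.798 Mbps.
Stream data: 186.798 Mbps × 600 s = 112078.8 Mb.
112,079 Mb ÷ 8 = 14,010 MB → 14.01 GB.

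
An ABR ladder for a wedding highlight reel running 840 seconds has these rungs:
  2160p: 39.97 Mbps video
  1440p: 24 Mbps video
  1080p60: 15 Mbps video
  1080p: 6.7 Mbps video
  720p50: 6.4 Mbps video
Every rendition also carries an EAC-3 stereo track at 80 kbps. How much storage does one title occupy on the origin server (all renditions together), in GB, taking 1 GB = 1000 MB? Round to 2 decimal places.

9.71 GB

Audio: 80 kbps = 0.080 Mbps.
Sum of rendition bitrates: (39.97+0.080) + (24+0.080) + (15+0.080) + (6.7+0.080) + (6.4+0.080) = 92.470 Mbps.
× 840 s = 77,675 Mb = 9,709 MB = 9.709 GB.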